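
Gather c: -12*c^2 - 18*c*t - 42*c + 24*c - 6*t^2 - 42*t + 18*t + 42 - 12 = -12*c^2 + c*(-18*t - 18) - 6*t^2 - 24*t + 30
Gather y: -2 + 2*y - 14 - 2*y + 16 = 0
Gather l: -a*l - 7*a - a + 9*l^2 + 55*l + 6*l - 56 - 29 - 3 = -8*a + 9*l^2 + l*(61 - a) - 88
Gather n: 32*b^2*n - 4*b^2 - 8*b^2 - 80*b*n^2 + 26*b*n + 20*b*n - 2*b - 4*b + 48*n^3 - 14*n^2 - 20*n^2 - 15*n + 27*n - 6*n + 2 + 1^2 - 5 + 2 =-12*b^2 - 6*b + 48*n^3 + n^2*(-80*b - 34) + n*(32*b^2 + 46*b + 6)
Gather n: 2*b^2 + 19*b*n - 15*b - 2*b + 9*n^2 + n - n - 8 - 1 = 2*b^2 + 19*b*n - 17*b + 9*n^2 - 9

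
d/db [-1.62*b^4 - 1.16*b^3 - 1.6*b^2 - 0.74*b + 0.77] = -6.48*b^3 - 3.48*b^2 - 3.2*b - 0.74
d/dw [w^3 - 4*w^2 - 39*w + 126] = 3*w^2 - 8*w - 39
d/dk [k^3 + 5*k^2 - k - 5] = 3*k^2 + 10*k - 1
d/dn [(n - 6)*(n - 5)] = 2*n - 11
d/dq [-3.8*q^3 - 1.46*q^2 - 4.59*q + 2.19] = -11.4*q^2 - 2.92*q - 4.59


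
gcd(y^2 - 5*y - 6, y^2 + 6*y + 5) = y + 1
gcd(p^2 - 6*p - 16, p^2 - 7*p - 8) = p - 8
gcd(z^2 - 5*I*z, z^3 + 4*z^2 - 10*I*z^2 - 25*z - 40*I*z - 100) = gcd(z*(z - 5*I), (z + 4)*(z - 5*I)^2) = z - 5*I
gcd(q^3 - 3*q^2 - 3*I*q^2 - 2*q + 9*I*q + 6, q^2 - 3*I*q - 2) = q^2 - 3*I*q - 2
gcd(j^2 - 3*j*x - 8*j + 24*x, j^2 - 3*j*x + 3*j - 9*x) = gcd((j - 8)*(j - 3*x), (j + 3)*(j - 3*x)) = -j + 3*x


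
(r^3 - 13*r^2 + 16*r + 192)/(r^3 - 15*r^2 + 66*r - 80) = (r^2 - 5*r - 24)/(r^2 - 7*r + 10)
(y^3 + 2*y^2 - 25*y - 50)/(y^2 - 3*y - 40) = (y^2 - 3*y - 10)/(y - 8)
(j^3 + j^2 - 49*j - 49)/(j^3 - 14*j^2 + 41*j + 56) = (j + 7)/(j - 8)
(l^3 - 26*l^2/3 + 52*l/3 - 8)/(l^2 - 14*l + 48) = (3*l^2 - 8*l + 4)/(3*(l - 8))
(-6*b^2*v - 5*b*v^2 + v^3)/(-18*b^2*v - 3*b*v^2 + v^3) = (b + v)/(3*b + v)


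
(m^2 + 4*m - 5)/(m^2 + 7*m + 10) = (m - 1)/(m + 2)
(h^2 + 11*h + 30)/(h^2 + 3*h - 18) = (h + 5)/(h - 3)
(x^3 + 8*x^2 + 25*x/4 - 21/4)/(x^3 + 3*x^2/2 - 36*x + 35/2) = (x + 3/2)/(x - 5)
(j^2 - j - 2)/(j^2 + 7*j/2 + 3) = 2*(j^2 - j - 2)/(2*j^2 + 7*j + 6)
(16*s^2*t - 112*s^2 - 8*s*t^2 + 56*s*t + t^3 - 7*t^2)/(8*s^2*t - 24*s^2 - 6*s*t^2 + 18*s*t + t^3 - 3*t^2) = (4*s*t - 28*s - t^2 + 7*t)/(2*s*t - 6*s - t^2 + 3*t)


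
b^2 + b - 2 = (b - 1)*(b + 2)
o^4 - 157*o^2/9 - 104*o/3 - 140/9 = (o - 5)*(o + 2/3)*(o + 2)*(o + 7/3)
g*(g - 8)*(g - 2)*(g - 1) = g^4 - 11*g^3 + 26*g^2 - 16*g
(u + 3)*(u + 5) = u^2 + 8*u + 15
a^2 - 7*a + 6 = (a - 6)*(a - 1)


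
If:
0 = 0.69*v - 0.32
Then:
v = 0.46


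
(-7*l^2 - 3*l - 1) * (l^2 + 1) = -7*l^4 - 3*l^3 - 8*l^2 - 3*l - 1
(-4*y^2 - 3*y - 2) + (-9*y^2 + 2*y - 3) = -13*y^2 - y - 5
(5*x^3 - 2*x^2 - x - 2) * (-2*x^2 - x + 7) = -10*x^5 - x^4 + 39*x^3 - 9*x^2 - 5*x - 14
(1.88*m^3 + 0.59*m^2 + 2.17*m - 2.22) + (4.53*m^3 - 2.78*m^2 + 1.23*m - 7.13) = 6.41*m^3 - 2.19*m^2 + 3.4*m - 9.35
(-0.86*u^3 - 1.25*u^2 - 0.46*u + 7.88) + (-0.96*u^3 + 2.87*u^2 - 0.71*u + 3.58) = -1.82*u^3 + 1.62*u^2 - 1.17*u + 11.46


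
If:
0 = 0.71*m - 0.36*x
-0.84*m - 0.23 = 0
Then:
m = -0.27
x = -0.54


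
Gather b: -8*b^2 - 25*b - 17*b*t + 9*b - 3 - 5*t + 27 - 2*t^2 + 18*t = -8*b^2 + b*(-17*t - 16) - 2*t^2 + 13*t + 24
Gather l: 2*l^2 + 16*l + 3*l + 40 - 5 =2*l^2 + 19*l + 35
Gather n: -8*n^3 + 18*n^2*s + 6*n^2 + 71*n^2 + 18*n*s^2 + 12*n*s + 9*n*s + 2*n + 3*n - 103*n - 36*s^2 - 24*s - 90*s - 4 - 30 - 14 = -8*n^3 + n^2*(18*s + 77) + n*(18*s^2 + 21*s - 98) - 36*s^2 - 114*s - 48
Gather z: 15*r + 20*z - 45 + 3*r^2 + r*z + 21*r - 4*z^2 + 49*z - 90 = 3*r^2 + 36*r - 4*z^2 + z*(r + 69) - 135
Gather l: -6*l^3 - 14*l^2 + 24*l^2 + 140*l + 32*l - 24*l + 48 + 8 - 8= -6*l^3 + 10*l^2 + 148*l + 48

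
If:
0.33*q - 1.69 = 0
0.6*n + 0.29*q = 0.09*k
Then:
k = 6.66666666666667*n + 16.5016835016835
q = 5.12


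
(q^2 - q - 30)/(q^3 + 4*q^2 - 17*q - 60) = (q - 6)/(q^2 - q - 12)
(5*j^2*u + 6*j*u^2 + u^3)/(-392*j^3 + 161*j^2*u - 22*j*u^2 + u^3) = u*(5*j^2 + 6*j*u + u^2)/(-392*j^3 + 161*j^2*u - 22*j*u^2 + u^3)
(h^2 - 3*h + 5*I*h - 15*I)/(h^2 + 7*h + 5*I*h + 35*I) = (h - 3)/(h + 7)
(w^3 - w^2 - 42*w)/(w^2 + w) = (w^2 - w - 42)/(w + 1)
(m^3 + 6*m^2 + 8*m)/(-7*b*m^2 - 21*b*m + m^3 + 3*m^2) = (-m^2 - 6*m - 8)/(7*b*m + 21*b - m^2 - 3*m)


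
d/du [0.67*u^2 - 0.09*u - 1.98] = 1.34*u - 0.09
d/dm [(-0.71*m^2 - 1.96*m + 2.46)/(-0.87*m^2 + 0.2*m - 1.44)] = (-1.8472*m^2 + 6.3252*m + 2.3304)/(0.7569*m^4 - 0.348*m^3 + 2.5456*m^2 - 0.576*m + 2.0736)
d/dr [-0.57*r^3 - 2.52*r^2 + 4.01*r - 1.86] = -1.71*r^2 - 5.04*r + 4.01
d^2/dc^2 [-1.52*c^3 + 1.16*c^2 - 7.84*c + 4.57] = 2.32 - 9.12*c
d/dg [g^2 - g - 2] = 2*g - 1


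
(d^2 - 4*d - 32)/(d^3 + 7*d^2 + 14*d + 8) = (d - 8)/(d^2 + 3*d + 2)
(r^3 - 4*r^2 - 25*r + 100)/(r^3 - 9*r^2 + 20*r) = (r + 5)/r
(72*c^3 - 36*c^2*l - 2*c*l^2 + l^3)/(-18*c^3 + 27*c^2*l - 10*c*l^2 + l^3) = (-12*c^2 + 4*c*l + l^2)/(3*c^2 - 4*c*l + l^2)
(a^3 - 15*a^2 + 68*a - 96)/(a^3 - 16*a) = (a^2 - 11*a + 24)/(a*(a + 4))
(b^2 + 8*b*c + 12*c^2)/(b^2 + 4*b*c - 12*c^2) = (b + 2*c)/(b - 2*c)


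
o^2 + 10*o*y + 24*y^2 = (o + 4*y)*(o + 6*y)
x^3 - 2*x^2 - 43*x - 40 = (x - 8)*(x + 1)*(x + 5)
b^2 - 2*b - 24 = (b - 6)*(b + 4)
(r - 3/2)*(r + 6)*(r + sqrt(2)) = r^3 + sqrt(2)*r^2 + 9*r^2/2 - 9*r + 9*sqrt(2)*r/2 - 9*sqrt(2)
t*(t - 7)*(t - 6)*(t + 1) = t^4 - 12*t^3 + 29*t^2 + 42*t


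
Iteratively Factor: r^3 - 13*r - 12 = (r + 1)*(r^2 - r - 12) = (r - 4)*(r + 1)*(r + 3)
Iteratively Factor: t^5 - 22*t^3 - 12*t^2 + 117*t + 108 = (t - 3)*(t^4 + 3*t^3 - 13*t^2 - 51*t - 36) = (t - 3)*(t + 3)*(t^3 - 13*t - 12) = (t - 4)*(t - 3)*(t + 3)*(t^2 + 4*t + 3) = (t - 4)*(t - 3)*(t + 1)*(t + 3)*(t + 3)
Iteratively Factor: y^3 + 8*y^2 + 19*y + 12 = (y + 1)*(y^2 + 7*y + 12) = (y + 1)*(y + 4)*(y + 3)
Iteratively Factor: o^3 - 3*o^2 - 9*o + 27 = (o - 3)*(o^2 - 9) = (o - 3)*(o + 3)*(o - 3)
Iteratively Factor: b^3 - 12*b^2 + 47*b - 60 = (b - 4)*(b^2 - 8*b + 15) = (b - 4)*(b - 3)*(b - 5)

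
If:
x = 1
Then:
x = 1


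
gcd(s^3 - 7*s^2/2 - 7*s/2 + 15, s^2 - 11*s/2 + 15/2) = s^2 - 11*s/2 + 15/2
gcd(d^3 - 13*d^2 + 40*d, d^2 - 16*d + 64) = d - 8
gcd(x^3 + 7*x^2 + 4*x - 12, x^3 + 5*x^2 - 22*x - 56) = x + 2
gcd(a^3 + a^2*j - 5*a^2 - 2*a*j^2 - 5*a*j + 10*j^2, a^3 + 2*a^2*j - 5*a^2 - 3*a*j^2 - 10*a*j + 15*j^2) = a^2 - a*j - 5*a + 5*j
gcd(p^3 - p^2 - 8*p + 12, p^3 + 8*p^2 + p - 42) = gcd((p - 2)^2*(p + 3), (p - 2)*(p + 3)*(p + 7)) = p^2 + p - 6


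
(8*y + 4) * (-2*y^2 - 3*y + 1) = -16*y^3 - 32*y^2 - 4*y + 4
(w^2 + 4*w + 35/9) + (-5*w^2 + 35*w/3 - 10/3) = -4*w^2 + 47*w/3 + 5/9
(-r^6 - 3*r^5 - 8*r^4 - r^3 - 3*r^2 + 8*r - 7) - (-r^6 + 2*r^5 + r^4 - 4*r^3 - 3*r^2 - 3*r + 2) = -5*r^5 - 9*r^4 + 3*r^3 + 11*r - 9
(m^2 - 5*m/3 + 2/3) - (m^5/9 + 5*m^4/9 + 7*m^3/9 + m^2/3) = -m^5/9 - 5*m^4/9 - 7*m^3/9 + 2*m^2/3 - 5*m/3 + 2/3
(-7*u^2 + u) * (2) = -14*u^2 + 2*u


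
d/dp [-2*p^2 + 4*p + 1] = 4 - 4*p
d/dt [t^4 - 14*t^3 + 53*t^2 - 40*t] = 4*t^3 - 42*t^2 + 106*t - 40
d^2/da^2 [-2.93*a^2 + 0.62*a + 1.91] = -5.86000000000000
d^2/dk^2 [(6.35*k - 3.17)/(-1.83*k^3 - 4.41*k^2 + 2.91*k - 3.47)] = (-127.59309*k^5 - 180.086274*k^4 + 94.7034360000001*k^3 + 752.493276*k^2 + 218.168406*k - 171.572154)/(6.128487*k^9 + 44.305947*k^8 + 77.534172*k^7 - 20.279268*k^6 + 44.731602*k^5 + 203.614938*k^4 - 225.722772*k^3 + 247.454028*k^2 - 105.117057*k + 41.781923)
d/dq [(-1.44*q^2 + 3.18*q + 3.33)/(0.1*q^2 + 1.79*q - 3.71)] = (-2.8956*q^2 + 10.0188*q - 17.7585)/(0.01*q^4 + 0.358*q^3 + 2.4621*q^2 - 13.2818*q + 13.7641)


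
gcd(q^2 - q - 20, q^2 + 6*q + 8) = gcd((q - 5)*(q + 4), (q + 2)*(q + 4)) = q + 4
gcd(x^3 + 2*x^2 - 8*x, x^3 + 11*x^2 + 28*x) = x^2 + 4*x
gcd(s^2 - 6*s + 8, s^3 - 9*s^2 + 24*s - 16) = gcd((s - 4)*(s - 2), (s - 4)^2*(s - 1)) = s - 4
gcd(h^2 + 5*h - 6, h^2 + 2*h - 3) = h - 1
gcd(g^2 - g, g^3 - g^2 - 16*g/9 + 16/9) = g - 1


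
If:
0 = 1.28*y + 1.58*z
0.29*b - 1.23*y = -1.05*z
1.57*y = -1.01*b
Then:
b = 0.00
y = 0.00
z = 0.00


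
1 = 1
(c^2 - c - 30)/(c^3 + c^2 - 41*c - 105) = (c - 6)/(c^2 - 4*c - 21)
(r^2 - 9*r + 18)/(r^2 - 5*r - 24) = (-r^2 + 9*r - 18)/(-r^2 + 5*r + 24)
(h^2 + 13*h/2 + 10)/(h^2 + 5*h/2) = (h + 4)/h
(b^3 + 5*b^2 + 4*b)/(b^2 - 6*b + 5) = b*(b^2 + 5*b + 4)/(b^2 - 6*b + 5)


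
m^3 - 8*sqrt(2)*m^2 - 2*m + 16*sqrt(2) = (m - 8*sqrt(2))*(m - sqrt(2))*(m + sqrt(2))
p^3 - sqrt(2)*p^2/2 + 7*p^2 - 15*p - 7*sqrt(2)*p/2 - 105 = (p + 7)*(p - 3*sqrt(2))*(p + 5*sqrt(2)/2)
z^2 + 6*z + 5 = (z + 1)*(z + 5)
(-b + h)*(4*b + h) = -4*b^2 + 3*b*h + h^2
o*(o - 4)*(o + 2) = o^3 - 2*o^2 - 8*o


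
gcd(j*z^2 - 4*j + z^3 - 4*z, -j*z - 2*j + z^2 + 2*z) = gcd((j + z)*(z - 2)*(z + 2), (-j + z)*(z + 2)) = z + 2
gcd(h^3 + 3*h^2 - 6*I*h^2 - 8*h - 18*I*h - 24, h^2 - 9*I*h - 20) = h - 4*I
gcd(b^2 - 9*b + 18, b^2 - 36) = b - 6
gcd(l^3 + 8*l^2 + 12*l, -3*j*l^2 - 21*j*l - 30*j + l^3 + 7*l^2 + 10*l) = l + 2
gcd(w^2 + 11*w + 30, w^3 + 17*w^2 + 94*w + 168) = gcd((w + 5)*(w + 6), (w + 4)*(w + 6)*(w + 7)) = w + 6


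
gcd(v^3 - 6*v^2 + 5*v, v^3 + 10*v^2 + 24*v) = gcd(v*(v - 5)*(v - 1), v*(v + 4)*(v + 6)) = v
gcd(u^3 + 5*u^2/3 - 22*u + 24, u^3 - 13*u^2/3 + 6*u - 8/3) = u - 4/3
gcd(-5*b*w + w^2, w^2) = w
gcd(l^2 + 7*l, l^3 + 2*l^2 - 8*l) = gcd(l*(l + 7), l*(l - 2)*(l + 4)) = l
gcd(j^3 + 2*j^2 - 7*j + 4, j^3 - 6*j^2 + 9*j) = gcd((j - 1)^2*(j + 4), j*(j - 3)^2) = 1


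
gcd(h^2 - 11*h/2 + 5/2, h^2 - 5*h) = h - 5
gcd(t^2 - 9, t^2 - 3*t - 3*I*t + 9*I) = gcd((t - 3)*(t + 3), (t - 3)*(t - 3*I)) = t - 3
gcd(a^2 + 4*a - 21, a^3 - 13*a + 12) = a - 3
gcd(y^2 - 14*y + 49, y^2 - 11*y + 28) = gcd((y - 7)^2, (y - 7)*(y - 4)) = y - 7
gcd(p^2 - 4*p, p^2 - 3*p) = p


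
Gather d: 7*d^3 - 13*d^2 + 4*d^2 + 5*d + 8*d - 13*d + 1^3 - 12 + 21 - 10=7*d^3 - 9*d^2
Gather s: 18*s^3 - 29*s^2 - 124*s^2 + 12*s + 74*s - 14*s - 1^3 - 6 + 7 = 18*s^3 - 153*s^2 + 72*s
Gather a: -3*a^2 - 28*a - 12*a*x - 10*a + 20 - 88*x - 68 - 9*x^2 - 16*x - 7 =-3*a^2 + a*(-12*x - 38) - 9*x^2 - 104*x - 55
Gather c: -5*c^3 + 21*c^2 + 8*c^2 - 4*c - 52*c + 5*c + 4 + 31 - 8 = -5*c^3 + 29*c^2 - 51*c + 27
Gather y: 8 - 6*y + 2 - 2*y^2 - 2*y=-2*y^2 - 8*y + 10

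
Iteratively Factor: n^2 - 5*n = (n - 5)*(n)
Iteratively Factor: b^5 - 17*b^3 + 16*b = (b + 4)*(b^4 - 4*b^3 - b^2 + 4*b) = (b - 1)*(b + 4)*(b^3 - 3*b^2 - 4*b) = b*(b - 1)*(b + 4)*(b^2 - 3*b - 4) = b*(b - 1)*(b + 1)*(b + 4)*(b - 4)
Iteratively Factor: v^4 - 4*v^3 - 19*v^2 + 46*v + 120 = (v + 2)*(v^3 - 6*v^2 - 7*v + 60) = (v + 2)*(v + 3)*(v^2 - 9*v + 20) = (v - 4)*(v + 2)*(v + 3)*(v - 5)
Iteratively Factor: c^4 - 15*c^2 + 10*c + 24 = (c + 4)*(c^3 - 4*c^2 + c + 6) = (c - 2)*(c + 4)*(c^2 - 2*c - 3) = (c - 3)*(c - 2)*(c + 4)*(c + 1)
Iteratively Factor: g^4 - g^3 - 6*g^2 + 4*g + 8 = (g - 2)*(g^3 + g^2 - 4*g - 4) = (g - 2)*(g + 2)*(g^2 - g - 2) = (g - 2)*(g + 1)*(g + 2)*(g - 2)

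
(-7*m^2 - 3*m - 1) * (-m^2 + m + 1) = 7*m^4 - 4*m^3 - 9*m^2 - 4*m - 1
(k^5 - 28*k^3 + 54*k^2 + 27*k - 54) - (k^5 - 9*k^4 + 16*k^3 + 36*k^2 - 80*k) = 9*k^4 - 44*k^3 + 18*k^2 + 107*k - 54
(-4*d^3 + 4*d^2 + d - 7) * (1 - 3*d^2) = 12*d^5 - 12*d^4 - 7*d^3 + 25*d^2 + d - 7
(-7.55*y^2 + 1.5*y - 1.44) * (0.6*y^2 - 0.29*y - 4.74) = -4.53*y^4 + 3.0895*y^3 + 34.488*y^2 - 6.6924*y + 6.8256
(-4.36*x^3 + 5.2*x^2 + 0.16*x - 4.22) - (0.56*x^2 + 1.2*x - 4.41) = -4.36*x^3 + 4.64*x^2 - 1.04*x + 0.19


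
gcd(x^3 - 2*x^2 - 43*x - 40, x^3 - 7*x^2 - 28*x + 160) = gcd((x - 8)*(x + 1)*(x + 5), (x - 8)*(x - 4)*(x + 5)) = x^2 - 3*x - 40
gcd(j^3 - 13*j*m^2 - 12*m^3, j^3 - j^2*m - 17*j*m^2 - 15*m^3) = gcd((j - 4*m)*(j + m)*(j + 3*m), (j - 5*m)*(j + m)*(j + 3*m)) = j^2 + 4*j*m + 3*m^2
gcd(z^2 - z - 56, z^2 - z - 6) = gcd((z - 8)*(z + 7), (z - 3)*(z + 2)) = 1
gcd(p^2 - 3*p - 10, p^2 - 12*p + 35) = p - 5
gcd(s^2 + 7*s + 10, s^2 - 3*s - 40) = s + 5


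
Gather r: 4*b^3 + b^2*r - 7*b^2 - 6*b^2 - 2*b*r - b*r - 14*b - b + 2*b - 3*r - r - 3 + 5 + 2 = 4*b^3 - 13*b^2 - 13*b + r*(b^2 - 3*b - 4) + 4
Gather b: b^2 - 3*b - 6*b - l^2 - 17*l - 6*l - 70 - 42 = b^2 - 9*b - l^2 - 23*l - 112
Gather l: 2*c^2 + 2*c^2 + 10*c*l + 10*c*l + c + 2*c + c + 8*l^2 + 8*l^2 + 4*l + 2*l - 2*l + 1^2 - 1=4*c^2 + 4*c + 16*l^2 + l*(20*c + 4)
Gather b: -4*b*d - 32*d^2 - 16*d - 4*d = -4*b*d - 32*d^2 - 20*d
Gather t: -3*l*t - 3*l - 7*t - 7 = -3*l + t*(-3*l - 7) - 7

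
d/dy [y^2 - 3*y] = 2*y - 3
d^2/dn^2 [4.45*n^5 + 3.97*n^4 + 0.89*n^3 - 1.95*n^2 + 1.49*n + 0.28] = 89.0*n^3 + 47.64*n^2 + 5.34*n - 3.9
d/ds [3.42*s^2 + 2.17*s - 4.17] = 6.84*s + 2.17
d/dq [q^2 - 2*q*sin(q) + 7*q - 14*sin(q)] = -2*q*cos(q) + 2*q - 2*sin(q) - 14*cos(q) + 7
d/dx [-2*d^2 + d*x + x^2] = d + 2*x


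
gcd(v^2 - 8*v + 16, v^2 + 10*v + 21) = 1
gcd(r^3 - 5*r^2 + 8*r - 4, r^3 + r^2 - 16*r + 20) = r^2 - 4*r + 4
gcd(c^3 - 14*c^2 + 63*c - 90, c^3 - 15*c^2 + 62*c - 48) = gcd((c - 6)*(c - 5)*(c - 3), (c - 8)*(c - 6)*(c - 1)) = c - 6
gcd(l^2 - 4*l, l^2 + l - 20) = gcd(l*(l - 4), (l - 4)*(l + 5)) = l - 4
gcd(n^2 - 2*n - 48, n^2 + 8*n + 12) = n + 6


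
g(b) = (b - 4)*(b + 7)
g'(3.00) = 9.00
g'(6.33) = 15.66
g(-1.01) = -30.01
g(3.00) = -10.00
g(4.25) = 2.81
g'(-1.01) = 0.98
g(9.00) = 80.00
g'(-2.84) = -2.68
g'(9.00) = 21.00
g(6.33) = 31.06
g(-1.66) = -30.22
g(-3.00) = -28.00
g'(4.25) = 11.50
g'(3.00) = 9.00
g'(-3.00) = -3.00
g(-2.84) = -28.45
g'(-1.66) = -0.32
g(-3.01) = -27.97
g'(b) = 2*b + 3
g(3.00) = -10.00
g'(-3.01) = -3.02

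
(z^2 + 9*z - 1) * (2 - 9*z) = -9*z^3 - 79*z^2 + 27*z - 2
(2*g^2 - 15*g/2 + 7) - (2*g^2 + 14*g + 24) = -43*g/2 - 17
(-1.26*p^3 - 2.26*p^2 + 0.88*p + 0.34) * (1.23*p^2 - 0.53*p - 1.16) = -1.5498*p^5 - 2.112*p^4 + 3.7418*p^3 + 2.5734*p^2 - 1.201*p - 0.3944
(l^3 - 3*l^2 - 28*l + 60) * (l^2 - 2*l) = l^5 - 5*l^4 - 22*l^3 + 116*l^2 - 120*l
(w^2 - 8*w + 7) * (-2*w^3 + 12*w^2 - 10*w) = -2*w^5 + 28*w^4 - 120*w^3 + 164*w^2 - 70*w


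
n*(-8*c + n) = -8*c*n + n^2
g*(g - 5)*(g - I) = g^3 - 5*g^2 - I*g^2 + 5*I*g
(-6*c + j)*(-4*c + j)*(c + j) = 24*c^3 + 14*c^2*j - 9*c*j^2 + j^3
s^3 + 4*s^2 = s^2*(s + 4)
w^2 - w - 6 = (w - 3)*(w + 2)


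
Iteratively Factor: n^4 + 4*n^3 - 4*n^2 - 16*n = (n + 4)*(n^3 - 4*n) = (n + 2)*(n + 4)*(n^2 - 2*n) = n*(n + 2)*(n + 4)*(n - 2)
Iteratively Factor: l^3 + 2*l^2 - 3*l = (l)*(l^2 + 2*l - 3) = l*(l + 3)*(l - 1)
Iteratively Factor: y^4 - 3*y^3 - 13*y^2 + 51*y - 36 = (y - 3)*(y^3 - 13*y + 12) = (y - 3)*(y - 1)*(y^2 + y - 12) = (y - 3)^2*(y - 1)*(y + 4)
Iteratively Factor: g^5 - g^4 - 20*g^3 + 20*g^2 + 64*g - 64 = (g - 2)*(g^4 + g^3 - 18*g^2 - 16*g + 32) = (g - 4)*(g - 2)*(g^3 + 5*g^2 + 2*g - 8) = (g - 4)*(g - 2)*(g - 1)*(g^2 + 6*g + 8) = (g - 4)*(g - 2)*(g - 1)*(g + 4)*(g + 2)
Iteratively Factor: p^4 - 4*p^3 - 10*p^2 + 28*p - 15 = (p - 5)*(p^3 + p^2 - 5*p + 3) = (p - 5)*(p + 3)*(p^2 - 2*p + 1) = (p - 5)*(p - 1)*(p + 3)*(p - 1)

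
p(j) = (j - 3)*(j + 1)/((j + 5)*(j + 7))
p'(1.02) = 0.02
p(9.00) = 0.27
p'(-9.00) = 6.50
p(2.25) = -0.04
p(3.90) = 0.05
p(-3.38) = 2.59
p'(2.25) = 0.05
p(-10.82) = 6.10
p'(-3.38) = -3.81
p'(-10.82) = 1.58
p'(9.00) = 0.04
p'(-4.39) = -38.60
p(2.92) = -0.00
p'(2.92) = 0.05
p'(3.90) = 0.05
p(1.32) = -0.07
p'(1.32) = 0.03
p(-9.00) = 12.00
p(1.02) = -0.08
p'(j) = -(j - 3)*(j + 1)/((j + 5)*(j + 7)^2) - (j - 3)*(j + 1)/((j + 5)^2*(j + 7)) + (j - 3)/((j + 5)*(j + 7)) + (j + 1)/((j + 5)*(j + 7)) = 2*(7*j^2 + 38*j - 17)/(j^4 + 24*j^3 + 214*j^2 + 840*j + 1225)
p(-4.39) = 15.74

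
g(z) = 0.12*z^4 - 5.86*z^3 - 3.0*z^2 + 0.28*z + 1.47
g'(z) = 0.48*z^3 - 17.58*z^2 - 6.0*z + 0.28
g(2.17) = -69.27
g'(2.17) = -90.62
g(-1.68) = 21.27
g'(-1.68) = -41.53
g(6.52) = -1531.58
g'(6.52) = -653.13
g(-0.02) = 1.46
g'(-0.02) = 0.39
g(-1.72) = 22.98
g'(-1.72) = -43.85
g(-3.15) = 165.79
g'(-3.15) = -170.26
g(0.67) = -1.43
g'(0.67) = -11.49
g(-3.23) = 179.80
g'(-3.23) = -179.93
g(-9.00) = 4815.21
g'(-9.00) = -1719.62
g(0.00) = 1.47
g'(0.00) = 0.28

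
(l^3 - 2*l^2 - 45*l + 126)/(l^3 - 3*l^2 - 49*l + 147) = (l - 6)/(l - 7)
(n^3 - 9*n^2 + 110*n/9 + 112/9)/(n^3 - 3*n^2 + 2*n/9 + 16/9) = (n - 7)/(n - 1)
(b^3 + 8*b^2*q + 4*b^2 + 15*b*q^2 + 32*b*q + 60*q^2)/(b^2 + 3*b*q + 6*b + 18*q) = (b^2 + 5*b*q + 4*b + 20*q)/(b + 6)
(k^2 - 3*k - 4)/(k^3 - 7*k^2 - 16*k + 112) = (k + 1)/(k^2 - 3*k - 28)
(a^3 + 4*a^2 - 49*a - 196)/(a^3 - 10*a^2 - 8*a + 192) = (a^2 - 49)/(a^2 - 14*a + 48)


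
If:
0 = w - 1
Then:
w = 1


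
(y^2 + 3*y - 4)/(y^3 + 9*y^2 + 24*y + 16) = (y - 1)/(y^2 + 5*y + 4)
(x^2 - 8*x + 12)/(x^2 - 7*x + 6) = (x - 2)/(x - 1)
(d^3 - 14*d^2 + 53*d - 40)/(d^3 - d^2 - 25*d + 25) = (d - 8)/(d + 5)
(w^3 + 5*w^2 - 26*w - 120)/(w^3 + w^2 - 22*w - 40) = (w + 6)/(w + 2)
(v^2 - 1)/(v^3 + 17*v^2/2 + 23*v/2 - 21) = 2*(v + 1)/(2*v^2 + 19*v + 42)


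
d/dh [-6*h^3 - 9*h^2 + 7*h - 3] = -18*h^2 - 18*h + 7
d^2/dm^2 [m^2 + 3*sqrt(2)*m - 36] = 2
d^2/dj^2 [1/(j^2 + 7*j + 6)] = 2*(-j^2 - 7*j + (2*j + 7)^2 - 6)/(j^2 + 7*j + 6)^3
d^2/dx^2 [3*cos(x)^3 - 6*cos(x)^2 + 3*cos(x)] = -21*cos(x)/4 + 12*cos(2*x) - 27*cos(3*x)/4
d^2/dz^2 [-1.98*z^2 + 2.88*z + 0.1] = -3.96000000000000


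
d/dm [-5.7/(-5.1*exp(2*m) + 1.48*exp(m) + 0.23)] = (8.436 - 58.14*exp(m))*exp(m)/(-5.1*exp(2*m) + 1.48*exp(m) + 0.23)^2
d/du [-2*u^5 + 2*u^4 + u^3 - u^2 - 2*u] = -10*u^4 + 8*u^3 + 3*u^2 - 2*u - 2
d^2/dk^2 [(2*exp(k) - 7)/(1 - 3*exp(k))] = (57*exp(k) + 19)*exp(k)/(27*exp(3*k) - 27*exp(2*k) + 9*exp(k) - 1)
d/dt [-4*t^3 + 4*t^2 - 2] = 4*t*(2 - 3*t)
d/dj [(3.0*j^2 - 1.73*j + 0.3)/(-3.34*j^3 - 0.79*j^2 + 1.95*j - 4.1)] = (10.02*j^4 - 11.5564*j^3 + 7.4893*j^2 - 24.126*j + 6.508)/(11.1556*j^6 + 5.2772*j^5 - 12.4019*j^4 + 24.307*j^3 + 10.2805*j^2 - 15.99*j + 16.81)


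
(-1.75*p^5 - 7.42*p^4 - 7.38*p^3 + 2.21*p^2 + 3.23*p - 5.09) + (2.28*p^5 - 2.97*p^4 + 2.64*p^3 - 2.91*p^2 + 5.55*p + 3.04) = 0.53*p^5 - 10.39*p^4 - 4.74*p^3 - 0.7*p^2 + 8.78*p - 2.05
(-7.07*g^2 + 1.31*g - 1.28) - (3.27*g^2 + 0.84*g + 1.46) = -10.34*g^2 + 0.47*g - 2.74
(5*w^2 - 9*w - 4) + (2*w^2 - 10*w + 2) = 7*w^2 - 19*w - 2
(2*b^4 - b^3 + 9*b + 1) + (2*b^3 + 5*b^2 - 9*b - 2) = 2*b^4 + b^3 + 5*b^2 - 1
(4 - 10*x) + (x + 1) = 5 - 9*x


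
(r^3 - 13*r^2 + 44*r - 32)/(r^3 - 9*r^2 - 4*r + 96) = (r - 1)/(r + 3)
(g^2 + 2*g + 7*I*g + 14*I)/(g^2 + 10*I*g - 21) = (g + 2)/(g + 3*I)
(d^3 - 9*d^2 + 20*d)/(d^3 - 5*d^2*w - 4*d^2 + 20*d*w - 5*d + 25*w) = d*(4 - d)/(-d^2 + 5*d*w - d + 5*w)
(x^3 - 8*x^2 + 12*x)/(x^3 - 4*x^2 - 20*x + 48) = x/(x + 4)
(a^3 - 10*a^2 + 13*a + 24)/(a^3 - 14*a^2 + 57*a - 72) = (a + 1)/(a - 3)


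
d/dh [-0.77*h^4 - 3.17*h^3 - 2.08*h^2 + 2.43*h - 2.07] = -3.08*h^3 - 9.51*h^2 - 4.16*h + 2.43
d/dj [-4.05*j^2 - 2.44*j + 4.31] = -8.1*j - 2.44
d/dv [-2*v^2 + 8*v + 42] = 8 - 4*v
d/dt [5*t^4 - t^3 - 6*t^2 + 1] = t*(20*t^2 - 3*t - 12)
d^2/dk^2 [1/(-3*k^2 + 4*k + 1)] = 2*(-9*k^2 + 12*k + 4*(3*k - 2)^2 + 3)/(-3*k^2 + 4*k + 1)^3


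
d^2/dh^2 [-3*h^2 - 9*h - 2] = -6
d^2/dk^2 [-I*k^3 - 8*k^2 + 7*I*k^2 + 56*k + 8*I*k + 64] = -6*I*k - 16 + 14*I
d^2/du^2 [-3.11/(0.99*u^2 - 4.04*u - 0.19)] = (-6.096222*u^2 + 24.877512*u + 3.11*(1.98*u - 4.04)*(3.96*u - 8.08) + 1.169982)/(-0.99*u^2 + 4.04*u + 0.19)^3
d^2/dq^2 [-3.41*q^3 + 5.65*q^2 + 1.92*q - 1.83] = 11.3 - 20.46*q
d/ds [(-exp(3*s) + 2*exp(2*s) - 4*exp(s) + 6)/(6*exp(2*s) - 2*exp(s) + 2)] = (-3*exp(4*s) + 2*exp(3*s) + 7*exp(2*s) - 32*exp(s) + 2)*exp(s)/(2*(9*exp(4*s) - 6*exp(3*s) + 7*exp(2*s) - 2*exp(s) + 1))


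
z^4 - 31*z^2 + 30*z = z*(z - 5)*(z - 1)*(z + 6)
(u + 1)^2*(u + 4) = u^3 + 6*u^2 + 9*u + 4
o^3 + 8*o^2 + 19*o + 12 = (o + 1)*(o + 3)*(o + 4)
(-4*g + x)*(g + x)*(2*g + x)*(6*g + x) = -48*g^4 - 68*g^3*x - 16*g^2*x^2 + 5*g*x^3 + x^4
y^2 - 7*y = y*(y - 7)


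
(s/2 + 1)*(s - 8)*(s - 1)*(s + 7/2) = s^4/2 - 7*s^3/4 - 69*s^2/4 - 19*s/2 + 28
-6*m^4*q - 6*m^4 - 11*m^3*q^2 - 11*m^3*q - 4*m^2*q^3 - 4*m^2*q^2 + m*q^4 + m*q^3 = (-6*m + q)*(m + q)^2*(m*q + m)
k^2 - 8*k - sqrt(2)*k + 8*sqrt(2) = (k - 8)*(k - sqrt(2))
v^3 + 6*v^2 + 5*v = v*(v + 1)*(v + 5)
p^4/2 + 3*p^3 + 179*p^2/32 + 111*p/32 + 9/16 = (p/2 + 1)*(p + 1/4)*(p + 3/4)*(p + 3)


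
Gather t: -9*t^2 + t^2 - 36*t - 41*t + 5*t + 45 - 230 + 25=-8*t^2 - 72*t - 160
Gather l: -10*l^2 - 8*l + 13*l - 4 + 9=-10*l^2 + 5*l + 5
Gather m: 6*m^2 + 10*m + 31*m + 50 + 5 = 6*m^2 + 41*m + 55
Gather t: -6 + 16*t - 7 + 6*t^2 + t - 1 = 6*t^2 + 17*t - 14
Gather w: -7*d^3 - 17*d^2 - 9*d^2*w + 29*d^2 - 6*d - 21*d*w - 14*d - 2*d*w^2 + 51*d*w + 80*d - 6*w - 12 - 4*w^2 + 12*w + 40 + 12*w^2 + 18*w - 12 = -7*d^3 + 12*d^2 + 60*d + w^2*(8 - 2*d) + w*(-9*d^2 + 30*d + 24) + 16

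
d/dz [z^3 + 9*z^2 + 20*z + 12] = 3*z^2 + 18*z + 20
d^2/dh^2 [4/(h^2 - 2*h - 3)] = 8*(h^2 - 2*h - 4*(h - 1)^2 - 3)/(-h^2 + 2*h + 3)^3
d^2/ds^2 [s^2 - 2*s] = 2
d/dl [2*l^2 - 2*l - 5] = 4*l - 2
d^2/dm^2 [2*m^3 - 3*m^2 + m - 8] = 12*m - 6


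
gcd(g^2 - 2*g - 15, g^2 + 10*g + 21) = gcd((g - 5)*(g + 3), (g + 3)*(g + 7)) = g + 3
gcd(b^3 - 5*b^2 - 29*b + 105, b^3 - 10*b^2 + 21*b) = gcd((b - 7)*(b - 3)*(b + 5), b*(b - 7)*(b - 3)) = b^2 - 10*b + 21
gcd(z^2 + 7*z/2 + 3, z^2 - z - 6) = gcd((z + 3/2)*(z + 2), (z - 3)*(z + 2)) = z + 2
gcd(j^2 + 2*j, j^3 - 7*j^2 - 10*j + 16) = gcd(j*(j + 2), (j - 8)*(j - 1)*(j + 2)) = j + 2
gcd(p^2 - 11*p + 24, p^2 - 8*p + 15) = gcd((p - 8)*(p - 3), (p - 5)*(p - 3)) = p - 3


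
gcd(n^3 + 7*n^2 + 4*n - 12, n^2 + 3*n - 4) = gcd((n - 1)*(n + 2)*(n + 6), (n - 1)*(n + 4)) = n - 1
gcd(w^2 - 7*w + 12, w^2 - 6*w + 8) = w - 4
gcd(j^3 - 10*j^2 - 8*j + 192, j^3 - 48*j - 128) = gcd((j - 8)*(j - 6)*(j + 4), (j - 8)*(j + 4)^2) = j^2 - 4*j - 32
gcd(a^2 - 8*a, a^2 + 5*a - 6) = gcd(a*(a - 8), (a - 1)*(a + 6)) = 1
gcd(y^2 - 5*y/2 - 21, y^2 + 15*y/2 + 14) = y + 7/2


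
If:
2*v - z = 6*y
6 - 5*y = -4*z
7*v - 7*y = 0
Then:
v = 2/7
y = 2/7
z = -8/7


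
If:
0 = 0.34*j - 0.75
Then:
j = 2.21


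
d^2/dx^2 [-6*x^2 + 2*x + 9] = -12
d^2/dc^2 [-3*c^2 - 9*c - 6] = -6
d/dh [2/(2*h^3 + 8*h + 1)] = 4*(-3*h^2 - 4)/(2*h^3 + 8*h + 1)^2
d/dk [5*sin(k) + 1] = 5*cos(k)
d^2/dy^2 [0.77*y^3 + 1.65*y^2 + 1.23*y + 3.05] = 4.62*y + 3.3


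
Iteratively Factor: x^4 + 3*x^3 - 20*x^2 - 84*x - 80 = (x + 2)*(x^3 + x^2 - 22*x - 40) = (x + 2)*(x + 4)*(x^2 - 3*x - 10) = (x - 5)*(x + 2)*(x + 4)*(x + 2)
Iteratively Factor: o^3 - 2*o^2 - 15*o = (o + 3)*(o^2 - 5*o) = o*(o + 3)*(o - 5)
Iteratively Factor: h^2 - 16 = (h - 4)*(h + 4)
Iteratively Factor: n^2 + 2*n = (n + 2)*(n)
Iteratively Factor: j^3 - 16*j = (j)*(j^2 - 16) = j*(j + 4)*(j - 4)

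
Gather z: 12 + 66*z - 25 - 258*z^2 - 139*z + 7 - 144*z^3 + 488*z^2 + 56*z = -144*z^3 + 230*z^2 - 17*z - 6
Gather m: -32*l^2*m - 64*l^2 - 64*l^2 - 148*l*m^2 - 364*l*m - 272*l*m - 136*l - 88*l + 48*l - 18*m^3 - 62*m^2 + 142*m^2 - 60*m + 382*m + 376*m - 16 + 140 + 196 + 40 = -128*l^2 - 176*l - 18*m^3 + m^2*(80 - 148*l) + m*(-32*l^2 - 636*l + 698) + 360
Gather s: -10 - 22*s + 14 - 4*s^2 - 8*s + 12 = -4*s^2 - 30*s + 16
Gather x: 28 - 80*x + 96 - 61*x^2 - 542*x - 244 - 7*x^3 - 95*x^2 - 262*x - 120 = -7*x^3 - 156*x^2 - 884*x - 240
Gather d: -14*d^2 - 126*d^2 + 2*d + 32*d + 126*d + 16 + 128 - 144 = -140*d^2 + 160*d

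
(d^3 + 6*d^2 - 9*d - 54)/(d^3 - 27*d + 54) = (d + 3)/(d - 3)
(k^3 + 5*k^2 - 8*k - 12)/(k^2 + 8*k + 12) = (k^2 - k - 2)/(k + 2)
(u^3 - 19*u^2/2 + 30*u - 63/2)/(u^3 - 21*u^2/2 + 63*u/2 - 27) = (2*u^2 - 13*u + 21)/(2*u^2 - 15*u + 18)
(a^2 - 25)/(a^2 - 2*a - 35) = (a - 5)/(a - 7)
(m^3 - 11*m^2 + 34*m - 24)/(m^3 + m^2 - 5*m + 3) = (m^2 - 10*m + 24)/(m^2 + 2*m - 3)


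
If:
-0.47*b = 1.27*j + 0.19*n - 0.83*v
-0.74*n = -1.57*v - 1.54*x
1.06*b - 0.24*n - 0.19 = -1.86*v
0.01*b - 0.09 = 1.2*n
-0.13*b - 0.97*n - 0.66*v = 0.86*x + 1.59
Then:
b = -5.54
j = 4.19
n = -0.12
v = 3.24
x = -3.36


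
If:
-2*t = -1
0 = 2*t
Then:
No Solution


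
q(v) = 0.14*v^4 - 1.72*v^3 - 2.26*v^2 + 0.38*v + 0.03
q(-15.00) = 12378.33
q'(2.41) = -32.64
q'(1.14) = -10.65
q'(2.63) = -37.01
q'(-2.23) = -21.41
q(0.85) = -2.26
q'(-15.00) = -2982.82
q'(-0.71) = 0.79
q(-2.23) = 10.48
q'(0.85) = -6.85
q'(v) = 0.56*v^3 - 5.16*v^2 - 4.52*v + 0.38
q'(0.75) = -5.68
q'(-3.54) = -73.12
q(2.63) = -39.19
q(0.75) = -1.64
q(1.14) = -4.79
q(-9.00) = 1985.97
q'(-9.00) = -785.14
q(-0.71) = -0.73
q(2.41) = -31.53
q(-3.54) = 68.65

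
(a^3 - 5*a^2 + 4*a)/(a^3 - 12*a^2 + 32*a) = (a - 1)/(a - 8)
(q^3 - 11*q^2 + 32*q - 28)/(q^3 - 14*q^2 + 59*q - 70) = (q - 2)/(q - 5)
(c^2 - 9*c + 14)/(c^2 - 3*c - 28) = (c - 2)/(c + 4)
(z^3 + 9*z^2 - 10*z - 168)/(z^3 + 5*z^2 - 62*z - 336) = (z - 4)/(z - 8)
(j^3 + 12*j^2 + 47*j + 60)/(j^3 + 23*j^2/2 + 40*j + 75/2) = 2*(j^2 + 7*j + 12)/(2*j^2 + 13*j + 15)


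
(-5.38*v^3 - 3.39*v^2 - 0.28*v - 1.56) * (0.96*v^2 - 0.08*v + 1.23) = -5.1648*v^5 - 2.824*v^4 - 6.615*v^3 - 5.6449*v^2 - 0.2196*v - 1.9188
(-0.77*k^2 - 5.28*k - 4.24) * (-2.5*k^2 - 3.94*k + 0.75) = 1.925*k^4 + 16.2338*k^3 + 30.8257*k^2 + 12.7456*k - 3.18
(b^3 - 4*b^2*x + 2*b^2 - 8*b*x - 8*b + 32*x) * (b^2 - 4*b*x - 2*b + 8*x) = b^5 - 8*b^4*x + 16*b^3*x^2 - 12*b^3 + 96*b^2*x + 16*b^2 - 192*b*x^2 - 128*b*x + 256*x^2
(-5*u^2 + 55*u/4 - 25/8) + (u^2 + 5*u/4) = -4*u^2 + 15*u - 25/8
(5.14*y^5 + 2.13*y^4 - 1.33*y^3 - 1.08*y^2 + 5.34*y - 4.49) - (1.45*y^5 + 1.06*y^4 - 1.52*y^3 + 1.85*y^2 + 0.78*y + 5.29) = 3.69*y^5 + 1.07*y^4 + 0.19*y^3 - 2.93*y^2 + 4.56*y - 9.78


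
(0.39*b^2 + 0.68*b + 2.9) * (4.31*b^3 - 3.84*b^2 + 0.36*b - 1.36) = 1.6809*b^5 + 1.4332*b^4 + 10.0282*b^3 - 11.4216*b^2 + 0.1192*b - 3.944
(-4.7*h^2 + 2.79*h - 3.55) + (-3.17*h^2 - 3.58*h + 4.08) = -7.87*h^2 - 0.79*h + 0.53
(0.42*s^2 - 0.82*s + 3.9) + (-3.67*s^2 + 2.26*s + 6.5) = -3.25*s^2 + 1.44*s + 10.4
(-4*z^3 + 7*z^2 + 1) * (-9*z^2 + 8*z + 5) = 36*z^5 - 95*z^4 + 36*z^3 + 26*z^2 + 8*z + 5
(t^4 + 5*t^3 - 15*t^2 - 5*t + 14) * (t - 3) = t^5 + 2*t^4 - 30*t^3 + 40*t^2 + 29*t - 42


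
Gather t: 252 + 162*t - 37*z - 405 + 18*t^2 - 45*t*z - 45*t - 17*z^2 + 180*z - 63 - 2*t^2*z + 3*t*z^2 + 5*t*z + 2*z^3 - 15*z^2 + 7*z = t^2*(18 - 2*z) + t*(3*z^2 - 40*z + 117) + 2*z^3 - 32*z^2 + 150*z - 216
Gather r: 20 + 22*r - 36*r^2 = -36*r^2 + 22*r + 20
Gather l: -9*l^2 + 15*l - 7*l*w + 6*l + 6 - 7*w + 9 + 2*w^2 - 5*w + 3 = -9*l^2 + l*(21 - 7*w) + 2*w^2 - 12*w + 18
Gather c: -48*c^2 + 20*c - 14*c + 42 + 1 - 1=-48*c^2 + 6*c + 42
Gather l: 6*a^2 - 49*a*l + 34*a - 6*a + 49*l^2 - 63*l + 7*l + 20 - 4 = 6*a^2 + 28*a + 49*l^2 + l*(-49*a - 56) + 16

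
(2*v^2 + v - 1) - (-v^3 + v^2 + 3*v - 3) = v^3 + v^2 - 2*v + 2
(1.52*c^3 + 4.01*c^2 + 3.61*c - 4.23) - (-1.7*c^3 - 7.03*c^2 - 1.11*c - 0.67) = 3.22*c^3 + 11.04*c^2 + 4.72*c - 3.56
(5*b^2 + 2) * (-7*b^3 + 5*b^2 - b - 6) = -35*b^5 + 25*b^4 - 19*b^3 - 20*b^2 - 2*b - 12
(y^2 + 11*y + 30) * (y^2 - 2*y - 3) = y^4 + 9*y^3 + 5*y^2 - 93*y - 90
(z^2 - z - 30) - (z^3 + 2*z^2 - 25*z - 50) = -z^3 - z^2 + 24*z + 20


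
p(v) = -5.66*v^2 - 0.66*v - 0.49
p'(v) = -11.32*v - 0.66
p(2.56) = -39.27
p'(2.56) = -29.64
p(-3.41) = -64.05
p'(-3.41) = 37.94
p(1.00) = -6.81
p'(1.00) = -11.98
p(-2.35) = -30.20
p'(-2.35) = 25.94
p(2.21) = -29.59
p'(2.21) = -25.68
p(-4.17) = -96.16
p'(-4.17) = 46.54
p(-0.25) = -0.68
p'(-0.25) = 2.17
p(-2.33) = -29.68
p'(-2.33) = 25.72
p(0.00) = -0.49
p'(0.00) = -0.66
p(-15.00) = -1264.09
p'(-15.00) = 169.14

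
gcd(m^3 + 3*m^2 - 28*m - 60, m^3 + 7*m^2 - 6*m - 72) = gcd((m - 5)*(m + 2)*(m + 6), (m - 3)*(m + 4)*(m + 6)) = m + 6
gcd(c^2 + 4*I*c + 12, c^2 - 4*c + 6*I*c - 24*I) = c + 6*I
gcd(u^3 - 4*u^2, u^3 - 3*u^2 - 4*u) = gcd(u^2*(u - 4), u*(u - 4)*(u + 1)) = u^2 - 4*u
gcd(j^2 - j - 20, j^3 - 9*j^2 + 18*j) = 1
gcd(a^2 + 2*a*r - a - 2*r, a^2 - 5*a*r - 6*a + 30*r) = 1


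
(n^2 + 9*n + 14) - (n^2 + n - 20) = 8*n + 34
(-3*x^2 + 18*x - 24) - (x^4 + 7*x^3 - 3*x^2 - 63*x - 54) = -x^4 - 7*x^3 + 81*x + 30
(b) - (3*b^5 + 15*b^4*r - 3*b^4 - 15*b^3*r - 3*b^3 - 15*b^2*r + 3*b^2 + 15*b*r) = -3*b^5 - 15*b^4*r + 3*b^4 + 15*b^3*r + 3*b^3 + 15*b^2*r - 3*b^2 - 15*b*r + b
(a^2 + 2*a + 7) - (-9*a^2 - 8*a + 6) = 10*a^2 + 10*a + 1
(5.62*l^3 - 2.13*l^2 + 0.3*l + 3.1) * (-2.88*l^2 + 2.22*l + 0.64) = -16.1856*l^5 + 18.6108*l^4 - 1.9958*l^3 - 9.6252*l^2 + 7.074*l + 1.984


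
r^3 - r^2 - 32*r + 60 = (r - 5)*(r - 2)*(r + 6)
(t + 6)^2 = t^2 + 12*t + 36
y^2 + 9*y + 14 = (y + 2)*(y + 7)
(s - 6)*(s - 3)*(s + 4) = s^3 - 5*s^2 - 18*s + 72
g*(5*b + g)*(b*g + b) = 5*b^2*g^2 + 5*b^2*g + b*g^3 + b*g^2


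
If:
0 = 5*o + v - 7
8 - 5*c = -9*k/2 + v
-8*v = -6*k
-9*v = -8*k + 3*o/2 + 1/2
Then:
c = 862/295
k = 104/59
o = 67/59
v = 78/59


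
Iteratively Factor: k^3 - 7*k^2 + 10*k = (k)*(k^2 - 7*k + 10) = k*(k - 2)*(k - 5)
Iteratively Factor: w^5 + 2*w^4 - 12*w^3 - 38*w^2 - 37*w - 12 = (w + 3)*(w^4 - w^3 - 9*w^2 - 11*w - 4) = (w - 4)*(w + 3)*(w^3 + 3*w^2 + 3*w + 1) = (w - 4)*(w + 1)*(w + 3)*(w^2 + 2*w + 1) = (w - 4)*(w + 1)^2*(w + 3)*(w + 1)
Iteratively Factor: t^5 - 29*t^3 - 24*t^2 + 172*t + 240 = (t - 3)*(t^4 + 3*t^3 - 20*t^2 - 84*t - 80) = (t - 3)*(t + 4)*(t^3 - t^2 - 16*t - 20) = (t - 5)*(t - 3)*(t + 4)*(t^2 + 4*t + 4) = (t - 5)*(t - 3)*(t + 2)*(t + 4)*(t + 2)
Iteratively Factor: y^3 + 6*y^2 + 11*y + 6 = (y + 3)*(y^2 + 3*y + 2) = (y + 2)*(y + 3)*(y + 1)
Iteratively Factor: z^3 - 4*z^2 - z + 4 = (z - 1)*(z^2 - 3*z - 4) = (z - 4)*(z - 1)*(z + 1)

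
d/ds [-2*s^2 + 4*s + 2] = 4 - 4*s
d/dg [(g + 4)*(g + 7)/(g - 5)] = (g^2 - 10*g - 83)/(g^2 - 10*g + 25)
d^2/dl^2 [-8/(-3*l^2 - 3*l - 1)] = 48*(-3*l^2 - 3*l + 3*(2*l + 1)^2 - 1)/(3*l^2 + 3*l + 1)^3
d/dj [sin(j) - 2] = cos(j)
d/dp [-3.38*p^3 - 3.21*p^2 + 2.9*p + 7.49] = -10.14*p^2 - 6.42*p + 2.9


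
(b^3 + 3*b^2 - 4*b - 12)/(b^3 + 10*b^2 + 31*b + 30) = (b - 2)/(b + 5)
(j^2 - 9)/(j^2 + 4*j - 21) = (j + 3)/(j + 7)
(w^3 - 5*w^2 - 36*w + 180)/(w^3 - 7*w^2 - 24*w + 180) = (w^2 + w - 30)/(w^2 - w - 30)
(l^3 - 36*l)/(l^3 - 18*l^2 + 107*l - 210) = l*(l + 6)/(l^2 - 12*l + 35)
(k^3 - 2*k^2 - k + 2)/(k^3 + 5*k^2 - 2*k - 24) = (k^2 - 1)/(k^2 + 7*k + 12)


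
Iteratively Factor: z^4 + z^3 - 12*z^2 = (z)*(z^3 + z^2 - 12*z) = z*(z - 3)*(z^2 + 4*z) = z^2*(z - 3)*(z + 4)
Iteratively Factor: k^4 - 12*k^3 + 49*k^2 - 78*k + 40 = (k - 4)*(k^3 - 8*k^2 + 17*k - 10) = (k - 5)*(k - 4)*(k^2 - 3*k + 2) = (k - 5)*(k - 4)*(k - 1)*(k - 2)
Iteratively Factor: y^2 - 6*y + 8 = (y - 4)*(y - 2)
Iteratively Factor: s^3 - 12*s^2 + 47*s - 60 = (s - 5)*(s^2 - 7*s + 12) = (s - 5)*(s - 3)*(s - 4)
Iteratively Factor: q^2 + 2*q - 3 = (q - 1)*(q + 3)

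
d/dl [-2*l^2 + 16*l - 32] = 16 - 4*l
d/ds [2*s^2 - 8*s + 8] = 4*s - 8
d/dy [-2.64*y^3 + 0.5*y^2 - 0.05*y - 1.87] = -7.92*y^2 + 1.0*y - 0.05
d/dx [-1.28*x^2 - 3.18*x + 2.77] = -2.56*x - 3.18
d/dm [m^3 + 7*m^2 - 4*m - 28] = 3*m^2 + 14*m - 4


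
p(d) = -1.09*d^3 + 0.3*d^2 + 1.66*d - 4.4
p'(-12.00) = -476.42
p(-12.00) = 1902.40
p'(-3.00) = -29.57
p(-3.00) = 22.75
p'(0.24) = 1.62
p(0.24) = -4.00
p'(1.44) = -4.26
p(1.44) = -4.64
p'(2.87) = -23.55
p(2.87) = -22.93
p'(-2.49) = -20.11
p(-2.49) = 10.15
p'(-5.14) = -87.82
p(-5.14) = 143.01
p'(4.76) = -69.57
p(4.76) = -107.26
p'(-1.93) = -11.68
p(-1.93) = 1.35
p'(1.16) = -2.04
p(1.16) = -3.77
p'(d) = -3.27*d^2 + 0.6*d + 1.66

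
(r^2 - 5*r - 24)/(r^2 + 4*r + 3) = (r - 8)/(r + 1)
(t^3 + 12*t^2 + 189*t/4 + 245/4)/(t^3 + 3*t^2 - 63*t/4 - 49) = (t + 5)/(t - 4)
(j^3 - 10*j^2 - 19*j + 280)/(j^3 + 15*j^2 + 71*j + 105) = (j^2 - 15*j + 56)/(j^2 + 10*j + 21)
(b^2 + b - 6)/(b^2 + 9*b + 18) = (b - 2)/(b + 6)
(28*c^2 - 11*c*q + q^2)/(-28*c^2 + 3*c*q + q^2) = (-7*c + q)/(7*c + q)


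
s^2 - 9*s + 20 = (s - 5)*(s - 4)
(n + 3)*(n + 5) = n^2 + 8*n + 15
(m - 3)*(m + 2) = m^2 - m - 6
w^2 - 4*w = w*(w - 4)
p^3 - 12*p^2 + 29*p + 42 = (p - 7)*(p - 6)*(p + 1)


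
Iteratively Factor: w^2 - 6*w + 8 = (w - 4)*(w - 2)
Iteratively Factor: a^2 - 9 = (a - 3)*(a + 3)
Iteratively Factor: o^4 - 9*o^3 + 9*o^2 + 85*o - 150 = (o + 3)*(o^3 - 12*o^2 + 45*o - 50) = (o - 2)*(o + 3)*(o^2 - 10*o + 25) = (o - 5)*(o - 2)*(o + 3)*(o - 5)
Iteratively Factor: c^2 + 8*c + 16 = (c + 4)*(c + 4)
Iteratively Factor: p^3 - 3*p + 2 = (p + 2)*(p^2 - 2*p + 1) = (p - 1)*(p + 2)*(p - 1)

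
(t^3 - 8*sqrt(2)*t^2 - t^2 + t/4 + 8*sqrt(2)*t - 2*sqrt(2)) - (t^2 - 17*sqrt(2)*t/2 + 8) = t^3 - 8*sqrt(2)*t^2 - 2*t^2 + t/4 + 33*sqrt(2)*t/2 - 8 - 2*sqrt(2)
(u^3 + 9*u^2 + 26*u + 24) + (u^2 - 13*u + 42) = u^3 + 10*u^2 + 13*u + 66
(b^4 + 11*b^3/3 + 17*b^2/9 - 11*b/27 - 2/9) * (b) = b^5 + 11*b^4/3 + 17*b^3/9 - 11*b^2/27 - 2*b/9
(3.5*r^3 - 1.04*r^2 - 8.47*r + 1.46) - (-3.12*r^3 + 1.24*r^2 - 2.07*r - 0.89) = 6.62*r^3 - 2.28*r^2 - 6.4*r + 2.35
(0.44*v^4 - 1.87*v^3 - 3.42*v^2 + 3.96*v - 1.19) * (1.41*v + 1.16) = 0.6204*v^5 - 2.1263*v^4 - 6.9914*v^3 + 1.6164*v^2 + 2.9157*v - 1.3804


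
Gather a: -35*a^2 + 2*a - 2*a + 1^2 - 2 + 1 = -35*a^2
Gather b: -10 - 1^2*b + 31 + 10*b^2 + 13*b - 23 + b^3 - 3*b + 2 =b^3 + 10*b^2 + 9*b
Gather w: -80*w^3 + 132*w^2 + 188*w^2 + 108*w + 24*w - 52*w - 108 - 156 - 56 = -80*w^3 + 320*w^2 + 80*w - 320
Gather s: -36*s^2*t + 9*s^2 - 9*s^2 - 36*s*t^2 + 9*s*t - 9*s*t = -36*s^2*t - 36*s*t^2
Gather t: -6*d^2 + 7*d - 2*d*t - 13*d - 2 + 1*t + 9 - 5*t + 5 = -6*d^2 - 6*d + t*(-2*d - 4) + 12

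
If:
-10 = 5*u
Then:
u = -2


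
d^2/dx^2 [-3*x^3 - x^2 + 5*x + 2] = -18*x - 2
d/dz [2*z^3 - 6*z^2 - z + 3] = 6*z^2 - 12*z - 1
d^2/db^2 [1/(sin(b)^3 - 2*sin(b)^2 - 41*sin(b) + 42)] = (-9*sin(b)^5 + 13*sin(b)^4 + 91*sin(b)^3 + 191*sin(b)^2 - 2048*sin(b) - 3530)/((sin(b) - 7)^3*(sin(b) - 1)^2*(sin(b) + 6)^3)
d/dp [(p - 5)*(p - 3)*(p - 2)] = 3*p^2 - 20*p + 31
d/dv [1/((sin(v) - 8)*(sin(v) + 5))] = (3 - 2*sin(v))*cos(v)/((sin(v) - 8)^2*(sin(v) + 5)^2)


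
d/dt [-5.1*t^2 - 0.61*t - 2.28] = -10.2*t - 0.61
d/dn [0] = 0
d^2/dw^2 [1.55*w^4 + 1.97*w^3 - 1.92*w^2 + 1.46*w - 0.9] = 18.6*w^2 + 11.82*w - 3.84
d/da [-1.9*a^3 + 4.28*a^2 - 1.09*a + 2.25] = -5.7*a^2 + 8.56*a - 1.09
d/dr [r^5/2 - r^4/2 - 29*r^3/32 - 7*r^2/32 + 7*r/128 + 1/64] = 5*r^4/2 - 2*r^3 - 87*r^2/32 - 7*r/16 + 7/128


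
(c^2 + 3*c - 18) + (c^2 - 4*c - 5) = 2*c^2 - c - 23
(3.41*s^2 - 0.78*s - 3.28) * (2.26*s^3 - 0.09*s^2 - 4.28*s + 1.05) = 7.7066*s^5 - 2.0697*s^4 - 21.9374*s^3 + 7.2141*s^2 + 13.2194*s - 3.444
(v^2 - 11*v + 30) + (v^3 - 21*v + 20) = v^3 + v^2 - 32*v + 50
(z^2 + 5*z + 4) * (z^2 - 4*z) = z^4 + z^3 - 16*z^2 - 16*z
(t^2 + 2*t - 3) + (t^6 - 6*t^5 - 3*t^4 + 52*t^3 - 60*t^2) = t^6 - 6*t^5 - 3*t^4 + 52*t^3 - 59*t^2 + 2*t - 3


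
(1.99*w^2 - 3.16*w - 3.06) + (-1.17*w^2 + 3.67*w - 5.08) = 0.82*w^2 + 0.51*w - 8.14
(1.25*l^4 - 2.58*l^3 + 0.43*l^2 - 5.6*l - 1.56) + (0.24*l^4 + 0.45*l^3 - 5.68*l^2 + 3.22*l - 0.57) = 1.49*l^4 - 2.13*l^3 - 5.25*l^2 - 2.38*l - 2.13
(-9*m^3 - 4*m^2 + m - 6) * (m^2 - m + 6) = -9*m^5 + 5*m^4 - 49*m^3 - 31*m^2 + 12*m - 36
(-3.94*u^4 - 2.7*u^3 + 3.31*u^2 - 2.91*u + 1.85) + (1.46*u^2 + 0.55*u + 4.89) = -3.94*u^4 - 2.7*u^3 + 4.77*u^2 - 2.36*u + 6.74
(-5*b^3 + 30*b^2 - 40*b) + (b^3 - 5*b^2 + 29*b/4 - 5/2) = -4*b^3 + 25*b^2 - 131*b/4 - 5/2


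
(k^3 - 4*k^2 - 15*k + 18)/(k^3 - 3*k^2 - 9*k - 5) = (-k^3 + 4*k^2 + 15*k - 18)/(-k^3 + 3*k^2 + 9*k + 5)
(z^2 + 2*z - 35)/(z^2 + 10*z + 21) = (z - 5)/(z + 3)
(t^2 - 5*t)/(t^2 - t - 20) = t/(t + 4)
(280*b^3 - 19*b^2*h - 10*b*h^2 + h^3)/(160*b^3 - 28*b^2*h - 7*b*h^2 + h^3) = (7*b - h)/(4*b - h)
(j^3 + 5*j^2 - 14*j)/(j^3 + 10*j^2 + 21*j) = (j - 2)/(j + 3)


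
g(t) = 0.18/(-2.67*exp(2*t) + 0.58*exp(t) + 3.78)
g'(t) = 0.18*(5.34*exp(2*t) - 0.58*exp(t))/(-2.67*exp(2*t) + 0.58*exp(t) + 3.78)^2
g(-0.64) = 0.05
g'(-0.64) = 0.02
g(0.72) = -0.03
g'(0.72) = 0.10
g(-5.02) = 0.05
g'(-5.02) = -0.00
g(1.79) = -0.00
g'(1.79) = 0.00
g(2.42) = -0.00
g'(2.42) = 0.00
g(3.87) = -0.00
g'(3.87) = 0.00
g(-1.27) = 0.05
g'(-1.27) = 0.00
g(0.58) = -0.05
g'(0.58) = 0.21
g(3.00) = 0.00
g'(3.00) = 0.00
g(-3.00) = 0.05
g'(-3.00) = 0.00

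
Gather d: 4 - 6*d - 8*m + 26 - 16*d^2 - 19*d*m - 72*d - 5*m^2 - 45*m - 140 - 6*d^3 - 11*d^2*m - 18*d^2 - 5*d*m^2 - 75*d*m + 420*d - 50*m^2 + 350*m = -6*d^3 + d^2*(-11*m - 34) + d*(-5*m^2 - 94*m + 342) - 55*m^2 + 297*m - 110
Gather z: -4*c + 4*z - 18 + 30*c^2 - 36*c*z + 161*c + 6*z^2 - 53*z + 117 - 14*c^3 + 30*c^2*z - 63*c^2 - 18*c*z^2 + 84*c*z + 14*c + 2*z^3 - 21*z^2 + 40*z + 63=-14*c^3 - 33*c^2 + 171*c + 2*z^3 + z^2*(-18*c - 15) + z*(30*c^2 + 48*c - 9) + 162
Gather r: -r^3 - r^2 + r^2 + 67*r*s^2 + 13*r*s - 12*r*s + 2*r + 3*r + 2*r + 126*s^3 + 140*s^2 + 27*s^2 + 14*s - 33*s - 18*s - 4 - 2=-r^3 + r*(67*s^2 + s + 7) + 126*s^3 + 167*s^2 - 37*s - 6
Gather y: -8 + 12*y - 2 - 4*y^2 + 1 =-4*y^2 + 12*y - 9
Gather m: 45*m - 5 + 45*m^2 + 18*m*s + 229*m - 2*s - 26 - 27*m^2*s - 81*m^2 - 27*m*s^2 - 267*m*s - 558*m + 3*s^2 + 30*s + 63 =m^2*(-27*s - 36) + m*(-27*s^2 - 249*s - 284) + 3*s^2 + 28*s + 32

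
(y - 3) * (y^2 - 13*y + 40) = y^3 - 16*y^2 + 79*y - 120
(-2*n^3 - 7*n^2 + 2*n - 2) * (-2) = 4*n^3 + 14*n^2 - 4*n + 4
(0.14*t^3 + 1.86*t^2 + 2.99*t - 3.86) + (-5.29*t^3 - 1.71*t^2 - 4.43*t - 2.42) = -5.15*t^3 + 0.15*t^2 - 1.44*t - 6.28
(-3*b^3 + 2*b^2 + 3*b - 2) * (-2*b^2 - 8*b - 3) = 6*b^5 + 20*b^4 - 13*b^3 - 26*b^2 + 7*b + 6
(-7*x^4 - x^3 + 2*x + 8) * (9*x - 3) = -63*x^5 + 12*x^4 + 3*x^3 + 18*x^2 + 66*x - 24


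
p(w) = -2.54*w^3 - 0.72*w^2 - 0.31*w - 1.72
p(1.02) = -5.48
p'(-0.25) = -0.43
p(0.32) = -1.98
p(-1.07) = 0.90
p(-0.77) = -0.75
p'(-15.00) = -1693.21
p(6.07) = -598.20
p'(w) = -7.62*w^2 - 1.44*w - 0.31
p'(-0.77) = -3.72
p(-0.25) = -1.65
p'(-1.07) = -7.49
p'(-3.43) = -85.02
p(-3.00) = 61.31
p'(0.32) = -1.55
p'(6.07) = -289.81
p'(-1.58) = -17.06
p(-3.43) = 93.37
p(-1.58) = 6.99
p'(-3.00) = -64.57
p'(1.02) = -9.71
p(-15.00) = 8413.43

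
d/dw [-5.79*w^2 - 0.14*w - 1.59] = -11.58*w - 0.14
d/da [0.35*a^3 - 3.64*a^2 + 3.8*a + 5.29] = 1.05*a^2 - 7.28*a + 3.8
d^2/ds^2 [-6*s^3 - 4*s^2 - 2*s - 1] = -36*s - 8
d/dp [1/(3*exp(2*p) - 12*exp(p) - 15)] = 2*(2 - exp(p))*exp(p)/(3*(-exp(2*p) + 4*exp(p) + 5)^2)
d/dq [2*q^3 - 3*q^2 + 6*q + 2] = 6*q^2 - 6*q + 6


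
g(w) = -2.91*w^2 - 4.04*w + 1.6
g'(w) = -5.82*w - 4.04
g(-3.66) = -22.59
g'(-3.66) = 17.26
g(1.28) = -8.34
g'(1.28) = -11.49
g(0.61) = -1.95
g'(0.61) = -7.59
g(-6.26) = -87.15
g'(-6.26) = 32.39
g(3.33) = -44.12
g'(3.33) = -23.42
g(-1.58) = 0.72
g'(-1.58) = 5.16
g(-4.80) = -46.05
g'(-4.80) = 23.90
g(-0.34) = 2.64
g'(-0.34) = -2.06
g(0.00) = 1.60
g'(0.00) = -4.04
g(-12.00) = -368.96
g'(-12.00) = 65.80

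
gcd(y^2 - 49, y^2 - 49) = y^2 - 49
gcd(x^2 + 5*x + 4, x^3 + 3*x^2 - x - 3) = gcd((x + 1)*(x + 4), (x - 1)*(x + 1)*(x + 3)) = x + 1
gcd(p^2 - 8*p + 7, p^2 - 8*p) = 1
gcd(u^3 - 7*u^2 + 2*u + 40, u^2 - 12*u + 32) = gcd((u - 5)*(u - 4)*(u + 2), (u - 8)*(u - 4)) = u - 4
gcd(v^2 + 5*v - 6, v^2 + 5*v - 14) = 1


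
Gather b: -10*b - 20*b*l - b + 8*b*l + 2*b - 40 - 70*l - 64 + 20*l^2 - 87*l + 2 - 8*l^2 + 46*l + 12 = b*(-12*l - 9) + 12*l^2 - 111*l - 90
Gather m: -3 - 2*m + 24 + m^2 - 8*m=m^2 - 10*m + 21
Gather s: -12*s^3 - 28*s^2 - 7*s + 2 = -12*s^3 - 28*s^2 - 7*s + 2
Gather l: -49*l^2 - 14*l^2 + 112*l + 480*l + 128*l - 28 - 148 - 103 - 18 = -63*l^2 + 720*l - 297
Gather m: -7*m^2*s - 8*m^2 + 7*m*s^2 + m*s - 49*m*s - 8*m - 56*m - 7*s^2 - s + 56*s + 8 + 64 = m^2*(-7*s - 8) + m*(7*s^2 - 48*s - 64) - 7*s^2 + 55*s + 72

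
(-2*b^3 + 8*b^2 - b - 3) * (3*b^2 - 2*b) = -6*b^5 + 28*b^4 - 19*b^3 - 7*b^2 + 6*b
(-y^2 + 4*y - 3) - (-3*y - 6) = -y^2 + 7*y + 3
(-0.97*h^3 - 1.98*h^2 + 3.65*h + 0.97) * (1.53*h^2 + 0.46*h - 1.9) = -1.4841*h^5 - 3.4756*h^4 + 6.5167*h^3 + 6.9251*h^2 - 6.4888*h - 1.843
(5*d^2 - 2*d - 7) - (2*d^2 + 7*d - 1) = 3*d^2 - 9*d - 6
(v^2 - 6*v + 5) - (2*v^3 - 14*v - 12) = -2*v^3 + v^2 + 8*v + 17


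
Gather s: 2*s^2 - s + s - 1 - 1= 2*s^2 - 2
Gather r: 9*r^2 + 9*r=9*r^2 + 9*r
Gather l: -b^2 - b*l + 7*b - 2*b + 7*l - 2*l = -b^2 + 5*b + l*(5 - b)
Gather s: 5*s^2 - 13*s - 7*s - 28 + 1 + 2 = 5*s^2 - 20*s - 25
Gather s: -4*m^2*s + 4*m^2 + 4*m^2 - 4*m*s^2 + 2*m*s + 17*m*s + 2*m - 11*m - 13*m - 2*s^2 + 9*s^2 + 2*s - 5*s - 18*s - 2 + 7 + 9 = 8*m^2 - 22*m + s^2*(7 - 4*m) + s*(-4*m^2 + 19*m - 21) + 14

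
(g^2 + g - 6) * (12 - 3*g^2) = -3*g^4 - 3*g^3 + 30*g^2 + 12*g - 72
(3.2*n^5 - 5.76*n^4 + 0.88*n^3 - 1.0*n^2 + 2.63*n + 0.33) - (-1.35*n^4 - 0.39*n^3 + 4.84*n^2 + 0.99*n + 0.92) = 3.2*n^5 - 4.41*n^4 + 1.27*n^3 - 5.84*n^2 + 1.64*n - 0.59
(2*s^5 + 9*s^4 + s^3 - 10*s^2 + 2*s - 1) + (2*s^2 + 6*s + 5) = 2*s^5 + 9*s^4 + s^3 - 8*s^2 + 8*s + 4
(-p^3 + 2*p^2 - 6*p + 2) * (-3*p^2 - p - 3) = 3*p^5 - 5*p^4 + 19*p^3 - 6*p^2 + 16*p - 6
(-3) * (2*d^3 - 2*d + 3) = -6*d^3 + 6*d - 9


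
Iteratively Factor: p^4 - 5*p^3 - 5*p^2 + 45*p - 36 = (p - 4)*(p^3 - p^2 - 9*p + 9) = (p - 4)*(p - 3)*(p^2 + 2*p - 3) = (p - 4)*(p - 3)*(p + 3)*(p - 1)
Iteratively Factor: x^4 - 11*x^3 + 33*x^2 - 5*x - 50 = (x + 1)*(x^3 - 12*x^2 + 45*x - 50) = (x - 5)*(x + 1)*(x^2 - 7*x + 10) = (x - 5)^2*(x + 1)*(x - 2)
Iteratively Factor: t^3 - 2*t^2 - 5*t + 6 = (t - 1)*(t^2 - t - 6) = (t - 3)*(t - 1)*(t + 2)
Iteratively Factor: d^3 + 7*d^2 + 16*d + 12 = (d + 2)*(d^2 + 5*d + 6) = (d + 2)*(d + 3)*(d + 2)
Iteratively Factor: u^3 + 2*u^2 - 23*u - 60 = (u + 4)*(u^2 - 2*u - 15) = (u - 5)*(u + 4)*(u + 3)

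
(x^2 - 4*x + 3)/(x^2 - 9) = (x - 1)/(x + 3)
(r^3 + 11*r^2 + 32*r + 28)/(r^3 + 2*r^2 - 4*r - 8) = (r + 7)/(r - 2)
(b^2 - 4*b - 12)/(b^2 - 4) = (b - 6)/(b - 2)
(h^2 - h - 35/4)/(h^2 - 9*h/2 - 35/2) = (h - 7/2)/(h - 7)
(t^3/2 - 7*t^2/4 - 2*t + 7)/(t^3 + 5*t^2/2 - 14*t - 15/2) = (2*t^3 - 7*t^2 - 8*t + 28)/(2*(2*t^3 + 5*t^2 - 28*t - 15))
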